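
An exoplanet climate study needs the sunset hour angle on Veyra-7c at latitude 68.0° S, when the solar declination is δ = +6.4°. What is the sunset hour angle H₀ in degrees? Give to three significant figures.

cos H₀ = −tan φ · tan δ = −tan(-68.0°) × tan(+6.400°) = 0.2776, so H₀ = 1.2895 rad = 73.88°.

H₀ = 73.9°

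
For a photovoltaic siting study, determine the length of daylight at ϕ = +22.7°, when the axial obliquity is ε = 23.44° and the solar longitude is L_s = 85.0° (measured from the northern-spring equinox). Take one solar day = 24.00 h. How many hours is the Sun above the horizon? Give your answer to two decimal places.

Solar declination: sin δ = sin ε · sin L_s = sin 23.44° × sin 85.0° = 0.39627, so δ = +23.346°.
cos h₀ = −tan ϕ · tan δ = −tan(+22.7°) × tan(+23.346°) = -0.1805, so h₀ = 1.7523 rad = 100.40°.
Daylight = 2h₀/(2π) × 24.00 h = (1.7523/π) × 24.00 = 13.39 h.

13.39 h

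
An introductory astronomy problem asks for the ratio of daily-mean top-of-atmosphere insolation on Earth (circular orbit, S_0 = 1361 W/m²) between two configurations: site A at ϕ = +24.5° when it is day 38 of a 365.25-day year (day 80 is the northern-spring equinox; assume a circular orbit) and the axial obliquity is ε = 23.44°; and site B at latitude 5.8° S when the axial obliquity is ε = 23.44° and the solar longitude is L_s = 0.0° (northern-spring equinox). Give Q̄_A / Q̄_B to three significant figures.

— Configuration A (ϕ=+24.5°):
Solar longitude: L_s = 360° × (38 − 80)/365.25 = -41.396°, i.e. -41.396° + 360° = 318.604°.
sin δ = sin 23.44° × sin 318.604° = -0.26304, so δ = -15.251°.
cos h₀ = −tan(+24.5°) tan(-15.251°) = 0.1243, h₀ = 1.4462 rad.
Bracket: h₀ sin ϕ sin δ + cos ϕ cos δ sin h₀ = 1.4462×0.41469×-0.26304 + 0.90996×0.96478×0.99225 = -0.157752 + 0.871107 = 0.713355.
Q̄ = (S_0/π) × [bracket] = (1361/π) × 0.713355 = 309.04 W/m².
— Configuration B (ϕ=-5.8°):
Solar declination: sin δ = sin ε · sin L_s = sin 23.44° × sin 0.0° = 0.00000, so δ = +0.000°.
cos h₀ = −tan(-5.8°) tan(+0.000°) = 0.0000, h₀ = 1.5708 rad.
Bracket: h₀ sin ϕ sin δ + cos ϕ cos δ sin h₀ = 1.5708×-0.10106×0.00000 + 0.99488×1.00000×1.00000 = -0.000000 + 0.994880 = 0.994880.
Q̄ = (S_0/π) × [bracket] = (1361/π) × 0.994880 = 431.00 W/m².
Ratio Q̄_A / Q̄_B = 309.04 / 431.00 = 0.7170.

Q̄_A / Q̄_B ≈ 0.717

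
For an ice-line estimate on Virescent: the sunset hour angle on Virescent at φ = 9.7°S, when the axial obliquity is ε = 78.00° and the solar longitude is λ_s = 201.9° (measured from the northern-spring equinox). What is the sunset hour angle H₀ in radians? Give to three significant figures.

H₀ = 1.64 rad

Solar declination: sin δ = sin ε · sin λ_s = sin 78.00° × sin 201.9° = -0.36484, so δ = -21.398°.
cos H₀ = −tan φ · tan δ = −tan(-9.7°) × tan(-21.398°) = -0.0670, so H₀ = 1.6378 rad = 93.84°.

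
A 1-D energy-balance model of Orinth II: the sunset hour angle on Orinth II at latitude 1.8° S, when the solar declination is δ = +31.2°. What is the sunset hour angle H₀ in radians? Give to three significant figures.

cos H₀ = −tan φ · tan δ = −tan(-1.8°) × tan(+31.200°) = 0.0190, so H₀ = 1.5518 rad = 88.91°.

H₀ = 1.55 rad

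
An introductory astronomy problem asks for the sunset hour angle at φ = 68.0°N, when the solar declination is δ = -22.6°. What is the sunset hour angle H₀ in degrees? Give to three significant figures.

H₀ = 0.00°

cos H₀ = −tan φ · tan δ = 1.0303 ≥ 1, so the Sun never rises (polar night) and H₀ = 0.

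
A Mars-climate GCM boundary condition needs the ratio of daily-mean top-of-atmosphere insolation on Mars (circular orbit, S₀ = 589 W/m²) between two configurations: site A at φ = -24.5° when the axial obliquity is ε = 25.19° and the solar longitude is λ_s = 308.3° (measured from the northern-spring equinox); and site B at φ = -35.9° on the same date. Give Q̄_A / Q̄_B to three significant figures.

Q̄_A / Q̄_B ≈ 0.991

— Configuration A (φ=-24.5°):
Solar declination: sin δ = sin ε · sin λ_s = sin 25.19° × sin 308.3° = -0.33402, so δ = -19.513°.
cos H₀ = −tan(-24.5°) tan(-19.513°) = -0.1615, H₀ = 1.7330 rad.
Bracket: H₀ sin φ sin δ + cos φ cos δ sin H₀ = 1.7330×-0.41469×-0.33402 + 0.90996×0.94257×0.98687 = 0.240046 + 0.846439 = 1.086485.
Q̄ = (S₀/π) × [bracket] = (589/π) × 1.086485 = 203.70 W/m².
— Configuration B (φ=-35.9°):
cos H₀ = −tan(-35.9°) tan(-19.513°) = -0.2565, H₀ = 1.8302 rad.
Bracket: H₀ sin φ sin δ + cos φ cos δ sin H₀ = 1.8302×-0.58637×-0.33402 + 0.81004×0.94257×0.96654 = 0.358462 + 0.737972 = 1.096434.
Q̄ = (S₀/π) × [bracket] = (589/π) × 1.096434 = 205.56 W/m².
Ratio Q̄_A / Q̄_B = 203.70 / 205.56 = 0.9910.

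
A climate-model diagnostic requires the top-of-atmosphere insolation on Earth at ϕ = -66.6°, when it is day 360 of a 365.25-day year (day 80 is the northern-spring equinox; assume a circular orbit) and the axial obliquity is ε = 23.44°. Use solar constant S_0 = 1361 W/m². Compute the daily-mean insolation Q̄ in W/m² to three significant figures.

Solar longitude: L_s = 360° × (360 − 80)/365.25 = 275.975°.
sin δ = sin 23.44° × sin 275.975° = -0.39563, so δ = -23.305°.
cos h₀ = −tan(-66.6°) tan(-23.305°) = -0.9955, h₀ = 3.0463 rad.
Bracket: h₀ sin ϕ sin δ + cos ϕ cos δ sin h₀ = 3.0463×-0.91775×-0.39563 + 0.39715×0.91841×0.09519 = 1.106079 + 0.034720 = 1.140799.
Q̄ = (S_0/π) × [bracket] = (1361/π) × 1.140799 = 494.2 W/m².

Q̄ ≈ 494 W/m²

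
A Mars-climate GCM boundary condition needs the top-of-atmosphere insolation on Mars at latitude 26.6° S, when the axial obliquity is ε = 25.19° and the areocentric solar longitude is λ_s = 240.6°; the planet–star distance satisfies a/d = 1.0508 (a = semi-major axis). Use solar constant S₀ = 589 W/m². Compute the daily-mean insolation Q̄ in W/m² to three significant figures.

sin δ = sin 25.19° × sin 240.6° = -0.37081, so δ = -21.765°.
cos H₀ = −tan(-26.6°) tan(-21.765°) = -0.1999, H₀ = 1.7721 rad.
Bracket: H₀ sin φ sin δ + cos φ cos δ sin H₀ = 1.7721×-0.44776×-0.37081 + 0.89415×0.92871×0.97981 = 0.294229 + 0.813640 = 1.107869.
Inverse-square distance factor (a/d)² = 1.0508² = 1.104181.
Q̄ = (S₀/π) × 1.104181 × [bracket] = (589/π) × 1.104181 × 1.107869 = 229.3 W/m².

Q̄ ≈ 229 W/m²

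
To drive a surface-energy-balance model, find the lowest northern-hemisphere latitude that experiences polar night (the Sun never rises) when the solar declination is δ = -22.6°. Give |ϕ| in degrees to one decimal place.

Polar night requires cos h₀ = −tan ϕ tan δ ≥ 1, i.e. tan ϕ tan δ ≤ −1.
The boundary is |tan ϕ| · |tan δ| = 1, so |ϕ| = 90° − |δ| = 90° − 22.6° = 67.4° in the northern hemisphere.

|ϕ| = 67.4°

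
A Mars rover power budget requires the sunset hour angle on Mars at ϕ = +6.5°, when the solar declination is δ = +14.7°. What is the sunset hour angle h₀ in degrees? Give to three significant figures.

h₀ = 91.7°

cos h₀ = −tan ϕ · tan δ = −tan(+6.5°) × tan(+14.700°) = -0.0299, so h₀ = 1.6007 rad = 91.71°.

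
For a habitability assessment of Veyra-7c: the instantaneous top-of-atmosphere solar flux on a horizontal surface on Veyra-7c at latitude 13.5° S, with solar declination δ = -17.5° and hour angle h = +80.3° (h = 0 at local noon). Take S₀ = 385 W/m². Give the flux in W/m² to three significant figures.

87.2 W/m²

cos θ_z = sin φ sin δ + cos φ cos δ cos h = 0.070198 + 0.156251 = 0.226449.
Flux = S₀ · cos θ_z = 385 × 0.226449 = 87.18 W/m².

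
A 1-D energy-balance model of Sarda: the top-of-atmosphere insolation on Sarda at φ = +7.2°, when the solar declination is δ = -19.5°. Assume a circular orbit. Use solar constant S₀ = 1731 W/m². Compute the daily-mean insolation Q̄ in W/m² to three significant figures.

Q̄ ≈ 480 W/m²

cos H₀ = −tan(+7.2°) tan(-19.500°) = 0.0447, H₀ = 1.5260 rad.
Bracket: H₀ sin φ sin δ + cos φ cos δ sin H₀ = 1.5260×0.12533×-0.33381 + 0.99211×0.94264×0.99900 = -0.063842 + 0.934267 = 0.870425.
Q̄ = (S₀/π) × [bracket] = (1731/π) × 0.870425 = 479.6 W/m².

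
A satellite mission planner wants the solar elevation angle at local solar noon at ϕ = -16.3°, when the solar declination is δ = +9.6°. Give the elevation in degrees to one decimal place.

At local noon the hour angle is zero, so the zenith angle equals |ϕ − δ| = |-16.3° − (+9.600°)| = 25.900°.
Elevation = 90° − 25.900° = 64.1°.

64.1°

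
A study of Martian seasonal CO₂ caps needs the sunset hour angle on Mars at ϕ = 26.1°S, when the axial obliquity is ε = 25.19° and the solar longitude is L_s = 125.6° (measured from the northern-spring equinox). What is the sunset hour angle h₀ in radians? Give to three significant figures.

h₀ = 1.39 rad

Solar declination: sin δ = sin ε · sin L_s = sin 25.19° × sin 125.6° = 0.34607, so δ = +20.247°.
cos h₀ = −tan ϕ · tan δ = −tan(-26.1°) × tan(+20.247°) = 0.1807, so h₀ = 1.3891 rad = 79.59°.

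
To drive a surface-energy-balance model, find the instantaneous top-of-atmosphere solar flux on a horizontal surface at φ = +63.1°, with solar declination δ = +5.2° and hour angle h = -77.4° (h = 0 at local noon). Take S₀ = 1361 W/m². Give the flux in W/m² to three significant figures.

244 W/m²

cos θ_z = sin φ sin δ + cos φ cos δ cos h = 0.080826 + 0.098289 = 0.179115.
Flux = S₀ · cos θ_z = 1361 × 0.179115 = 243.8 W/m².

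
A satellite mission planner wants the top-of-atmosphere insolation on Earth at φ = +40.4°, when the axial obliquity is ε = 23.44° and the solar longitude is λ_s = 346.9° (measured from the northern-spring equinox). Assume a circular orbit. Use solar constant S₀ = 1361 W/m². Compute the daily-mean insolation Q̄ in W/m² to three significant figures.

Q̄ ≈ 290 W/m²

Solar declination: sin δ = sin ε · sin λ_s = sin 23.44° × sin 346.9° = -0.09016, so δ = -5.173°.
cos H₀ = −tan(+40.4°) tan(-5.173°) = 0.0770, H₀ = 1.4937 rad.
Bracket: H₀ sin φ sin δ + cos φ cos δ sin H₀ = 1.4937×0.64812×-0.09016 + 0.76154×0.99593×0.99703 = -0.087284 + 0.756188 = 0.668904.
Q̄ = (S₀/π) × [bracket] = (1361/π) × 0.668904 = 289.8 W/m².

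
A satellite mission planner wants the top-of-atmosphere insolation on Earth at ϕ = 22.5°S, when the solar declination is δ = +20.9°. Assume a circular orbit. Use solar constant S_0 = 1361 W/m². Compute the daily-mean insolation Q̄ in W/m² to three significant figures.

cos h₀ = −tan(-22.5°) tan(+20.900°) = 0.1582, h₀ = 1.4120 rad.
Bracket: h₀ sin ϕ sin δ + cos ϕ cos δ sin h₀ = 1.4120×-0.38268×0.35674 + 0.92388×0.93420×0.98741 = -0.192762 + 0.852222 = 0.659460.
Q̄ = (S_0/π) × [bracket] = (1361/π) × 0.659460 = 285.7 W/m².

Q̄ ≈ 286 W/m²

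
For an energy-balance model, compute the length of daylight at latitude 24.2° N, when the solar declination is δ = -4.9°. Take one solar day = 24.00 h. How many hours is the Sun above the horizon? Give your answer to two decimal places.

cos h₀ = −tan ϕ · tan δ = −tan(+24.2°) × tan(-4.900°) = 0.0385, so h₀ = 1.5323 rad = 87.79°.
Daylight = 2h₀/(2π) × 24.00 h = (1.5323/π) × 24.00 = 11.71 h.

11.71 h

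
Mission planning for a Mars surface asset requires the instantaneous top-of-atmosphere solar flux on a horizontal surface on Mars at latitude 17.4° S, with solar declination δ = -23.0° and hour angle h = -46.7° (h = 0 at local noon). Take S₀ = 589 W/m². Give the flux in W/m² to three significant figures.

cos θ_z = sin φ sin δ + cos φ cos δ cos h = 0.116845 + 0.602411 = 0.719256.
Flux = S₀ · cos θ_z = 589 × 0.719256 = 423.6 W/m².

424 W/m²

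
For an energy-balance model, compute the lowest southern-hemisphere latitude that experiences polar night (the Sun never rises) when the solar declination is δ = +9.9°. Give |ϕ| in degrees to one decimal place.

|ϕ| = 80.1°

Polar night requires cos h₀ = −tan ϕ tan δ ≥ 1, i.e. tan ϕ tan δ ≤ −1.
The boundary is |tan ϕ| · |tan δ| = 1, so |ϕ| = 90° − |δ| = 90° − 9.9° = 80.1° in the southern hemisphere.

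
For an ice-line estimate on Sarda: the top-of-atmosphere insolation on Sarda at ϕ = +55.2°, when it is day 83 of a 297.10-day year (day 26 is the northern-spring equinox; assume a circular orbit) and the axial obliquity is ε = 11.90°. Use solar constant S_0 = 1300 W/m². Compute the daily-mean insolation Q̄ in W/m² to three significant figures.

Q̄ ≈ 344 W/m²

Solar longitude: L_s = 360° × (83 − 26)/297.10 = 69.068°.
sin δ = sin 11.90° × sin 69.068° = 0.19260, so δ = +11.104°.
cos h₀ = −tan(+55.2°) tan(+11.104°) = -0.2824, h₀ = 1.8571 rad.
Bracket: h₀ sin ϕ sin δ + cos ϕ cos δ sin h₀ = 1.8571×0.82115×0.19260 + 0.57071×0.98128×0.95930 = 0.293707 + 0.537233 = 0.830940.
Q̄ = (S_0/π) × [bracket] = (1300/π) × 0.830940 = 343.8 W/m².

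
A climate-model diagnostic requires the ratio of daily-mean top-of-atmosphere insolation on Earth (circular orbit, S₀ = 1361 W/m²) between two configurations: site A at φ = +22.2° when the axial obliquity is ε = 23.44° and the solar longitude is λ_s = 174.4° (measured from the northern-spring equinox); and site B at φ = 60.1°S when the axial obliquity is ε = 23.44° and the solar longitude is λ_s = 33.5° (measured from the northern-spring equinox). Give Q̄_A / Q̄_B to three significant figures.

Q̄_A / Q̄_B ≈ 4.21

— Configuration A (φ=+22.2°):
Solar declination: sin δ = sin ε · sin λ_s = sin 23.44° × sin 174.4° = 0.03882, so δ = +2.225°.
cos H₀ = −tan(+22.2°) tan(+2.225°) = -0.0159, H₀ = 1.5867 rad.
Bracket: H₀ sin φ sin δ + cos φ cos δ sin H₀ = 1.5867×0.37784×0.03882 + 0.92587×0.99925×0.99987 = 0.023273 + 0.925055 = 0.948328.
Q̄ = (S₀/π) × [bracket] = (1361/π) × 0.948328 = 410.83 W/m².
— Configuration B (φ=-60.1°):
Solar declination: sin δ = sin ε · sin λ_s = sin 23.44° × sin 33.5° = 0.21955, so δ = +12.683°.
cos H₀ = −tan(-60.1°) tan(+12.683°) = 0.3914, H₀ = 1.1687 rad.
Bracket: H₀ sin φ sin δ + cos φ cos δ sin H₀ = 1.1687×-0.86690×0.21955 + 0.49849×0.97560×0.92024 = -0.222436 + 0.447537 = 0.225101.
Q̄ = (S₀/π) × [bracket] = (1361/π) × 0.225101 = 97.518 W/m².
Ratio Q̄_A / Q̄_B = 410.83 / 97.518 = 4.213.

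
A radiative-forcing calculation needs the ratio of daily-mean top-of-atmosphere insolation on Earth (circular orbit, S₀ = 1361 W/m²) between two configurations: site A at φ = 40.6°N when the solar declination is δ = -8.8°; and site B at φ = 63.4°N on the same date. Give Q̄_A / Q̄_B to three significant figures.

— Configuration A (φ=+40.6°):
cos H₀ = −tan(+40.6°) tan(-8.800°) = 0.1327, H₀ = 1.4377 rad.
Bracket: H₀ sin φ sin δ + cos φ cos δ sin H₀ = 1.4377×0.65077×-0.15299 + 0.75927×0.98823×0.99116 = -0.143139 + 0.743700 = 0.600561.
Q̄ = (S₀/π) × [bracket] = (1361/π) × 0.600561 = 260.17 W/m².
— Configuration B (φ=+63.4°):
cos H₀ = −tan(+63.4°) tan(-8.800°) = 0.3091, H₀ = 1.2565 rad.
Bracket: H₀ sin φ sin δ + cos φ cos δ sin H₀ = 1.2565×0.89415×-0.15299 + 0.44776×0.98823×0.95101 = -0.171884 + 0.420812 = 0.248928.
Q̄ = (S₀/π) × [bracket] = (1361/π) × 0.248928 = 107.84 W/m².
Ratio Q̄_A / Q̄_B = 260.17 / 107.84 = 2.413.

Q̄_A / Q̄_B ≈ 2.41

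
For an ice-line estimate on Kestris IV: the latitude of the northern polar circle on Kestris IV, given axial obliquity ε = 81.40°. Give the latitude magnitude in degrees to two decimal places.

The polar circle is the lowest latitude that experiences at least one full rotation of continuous daylight at the northern-summer solstice; it lies at |ϕ| = 90° − ε = 90° − 81.40° = 8.60°.

8.60°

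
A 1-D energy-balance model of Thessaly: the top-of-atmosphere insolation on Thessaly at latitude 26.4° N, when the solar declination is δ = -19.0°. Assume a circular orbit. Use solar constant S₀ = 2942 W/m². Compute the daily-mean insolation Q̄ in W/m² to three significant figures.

cos H₀ = −tan(+26.4°) tan(-19.000°) = 0.1709, H₀ = 1.3990 rad.
Bracket: H₀ sin φ sin δ + cos φ cos δ sin H₀ = 1.3990×0.44464×-0.32557 + 0.89571×0.94552×0.98528 = -0.202521 + 0.834445 = 0.631924.
Q̄ = (S₀/π) × [bracket] = (2942/π) × 0.631924 = 591.8 W/m².

Q̄ ≈ 592 W/m²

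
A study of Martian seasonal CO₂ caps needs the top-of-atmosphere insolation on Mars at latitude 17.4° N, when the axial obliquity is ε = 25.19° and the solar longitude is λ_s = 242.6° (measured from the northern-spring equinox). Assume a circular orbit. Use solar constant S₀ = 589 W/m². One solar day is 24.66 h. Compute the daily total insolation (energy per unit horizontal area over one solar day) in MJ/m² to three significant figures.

11.9 MJ/m²

Solar declination: sin δ = sin ε · sin λ_s = sin 25.19° × sin 242.6° = -0.37787, so δ = -22.202°.
cos H₀ = −tan(+17.4°) tan(-22.202°) = 0.1279, H₀ = 1.4425 rad.
Bracket: H₀ sin φ sin δ + cos φ cos δ sin H₀ = 1.4425×0.29904×-0.37787 + 0.95424×0.92586×0.99179 = -0.163000 + 0.876239 = 0.713239.
Q̄ = (S₀/π) × [bracket] = (589/π) × 0.713239 = 133.72 W/m².
Daily total = Q̄ × 24.66 h × 3600 s/h = 133.72 × 24.66 × 3600 / 10⁶ = 11.87 MJ/m².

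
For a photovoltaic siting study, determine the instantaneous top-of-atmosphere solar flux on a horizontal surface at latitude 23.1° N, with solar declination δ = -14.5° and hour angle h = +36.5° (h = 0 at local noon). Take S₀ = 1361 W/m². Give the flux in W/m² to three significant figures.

841 W/m²

cos θ_z = sin φ sin δ + cos φ cos δ cos h = -0.098233 + 0.715853 = 0.617620.
Flux = S₀ · cos θ_z = 1361 × 0.617620 = 840.6 W/m².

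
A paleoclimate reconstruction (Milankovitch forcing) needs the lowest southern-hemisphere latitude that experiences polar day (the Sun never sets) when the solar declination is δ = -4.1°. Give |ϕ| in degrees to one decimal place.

|ϕ| = 85.9°

Polar day requires cos h₀ = −tan ϕ tan δ ≤ −1, i.e. tan ϕ tan δ ≥ 1.
The boundary is |tan ϕ| · |tan δ| = 1, so |ϕ| = 90° − |δ| = 90° − 4.1° = 85.9° in the southern hemisphere.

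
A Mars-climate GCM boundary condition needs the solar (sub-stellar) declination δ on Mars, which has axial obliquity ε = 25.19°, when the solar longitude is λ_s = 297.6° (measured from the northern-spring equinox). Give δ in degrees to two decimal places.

sin δ = sin ε · sin λ_s = sin 25.19° × sin 297.6° = -0.377187.
δ = arcsin(-0.377187) = -22.16°.

δ = -22.16°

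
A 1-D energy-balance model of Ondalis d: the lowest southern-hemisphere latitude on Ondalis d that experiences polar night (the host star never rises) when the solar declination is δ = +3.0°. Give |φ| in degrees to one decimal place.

Polar night requires cos H₀ = −tan φ tan δ ≥ 1, i.e. tan φ tan δ ≤ −1.
The boundary is |tan φ| · |tan δ| = 1, so |φ| = 90° − |δ| = 90° − 3.0° = 87.0° in the southern hemisphere.

|φ| = 87.0°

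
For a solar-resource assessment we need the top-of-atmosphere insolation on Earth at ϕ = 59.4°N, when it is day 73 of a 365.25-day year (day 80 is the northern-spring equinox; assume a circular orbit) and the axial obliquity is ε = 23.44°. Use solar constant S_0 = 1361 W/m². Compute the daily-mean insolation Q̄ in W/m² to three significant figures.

Solar longitude: L_s = 360° × (73 − 80)/365.25 = -6.899°, i.e. -6.899° + 360° = 353.101°.
sin δ = sin 23.44° × sin 353.101° = -0.04778, so δ = -2.739°.
cos h₀ = −tan(+59.4°) tan(-2.739°) = 0.0809, h₀ = 1.4898 rad.
Bracket: h₀ sin ϕ sin δ + cos ϕ cos δ sin h₀ = 1.4898×0.86074×-0.04778 + 0.50904×0.99886×0.99672 = -0.061270 + 0.506792 = 0.445522.
Q̄ = (S_0/π) × [bracket] = (1361/π) × 0.445522 = 193.0 W/m².

Q̄ ≈ 193 W/m²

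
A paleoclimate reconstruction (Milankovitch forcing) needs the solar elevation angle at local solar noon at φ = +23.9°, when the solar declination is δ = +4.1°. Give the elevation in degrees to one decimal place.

70.2°

At local noon the hour angle is zero, so the zenith angle equals |φ − δ| = |+23.9° − (+4.100°)| = 19.800°.
Elevation = 90° − 19.800° = 70.2°.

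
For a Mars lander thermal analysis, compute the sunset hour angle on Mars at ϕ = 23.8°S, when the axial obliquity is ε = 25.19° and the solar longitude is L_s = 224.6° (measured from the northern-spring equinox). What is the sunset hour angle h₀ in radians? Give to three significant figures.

h₀ = 1.71 rad

Solar declination: sin δ = sin ε · sin L_s = sin 25.19° × sin 224.6° = -0.29885, so δ = -17.389°.
cos h₀ = −tan ϕ · tan δ = −tan(-23.8°) × tan(-17.389°) = -0.1381, so h₀ = 1.7094 rad = 97.94°.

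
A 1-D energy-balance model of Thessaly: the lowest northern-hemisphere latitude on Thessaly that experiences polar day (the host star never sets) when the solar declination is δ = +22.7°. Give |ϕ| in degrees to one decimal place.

|ϕ| = 67.3°

Polar day requires cos h₀ = −tan ϕ tan δ ≤ −1, i.e. tan ϕ tan δ ≥ 1.
The boundary is |tan ϕ| · |tan δ| = 1, so |ϕ| = 90° − |δ| = 90° − 22.7° = 67.3° in the northern hemisphere.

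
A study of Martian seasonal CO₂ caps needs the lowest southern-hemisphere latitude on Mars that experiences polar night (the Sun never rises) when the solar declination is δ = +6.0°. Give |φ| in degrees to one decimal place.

|φ| = 84.0°

Polar night requires cos H₀ = −tan φ tan δ ≥ 1, i.e. tan φ tan δ ≤ −1.
The boundary is |tan φ| · |tan δ| = 1, so |φ| = 90° − |δ| = 90° − 6.0° = 84.0° in the southern hemisphere.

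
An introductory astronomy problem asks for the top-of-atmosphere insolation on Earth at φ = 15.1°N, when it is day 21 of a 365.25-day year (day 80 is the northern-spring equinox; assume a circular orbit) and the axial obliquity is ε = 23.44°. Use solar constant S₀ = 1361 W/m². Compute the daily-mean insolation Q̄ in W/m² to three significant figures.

Q̄ ≈ 336 W/m²

Solar longitude: λ_s = 360° × (21 − 80)/365.25 = -58.152°, i.e. -58.152° + 360° = 301.848°.
sin δ = sin 23.44° × sin 301.848° = -0.33790, so δ = -19.749°.
cos H₀ = −tan(+15.1°) tan(-19.749°) = 0.0969, H₀ = 1.4738 rad.
Bracket: H₀ sin φ sin δ + cos φ cos δ sin H₀ = 1.4738×0.26050×-0.33790 + 0.96547×0.94118×0.99530 = -0.129728 + 0.904410 = 0.774682.
Q̄ = (S₀/π) × [bracket] = (1361/π) × 0.774682 = 335.6 W/m².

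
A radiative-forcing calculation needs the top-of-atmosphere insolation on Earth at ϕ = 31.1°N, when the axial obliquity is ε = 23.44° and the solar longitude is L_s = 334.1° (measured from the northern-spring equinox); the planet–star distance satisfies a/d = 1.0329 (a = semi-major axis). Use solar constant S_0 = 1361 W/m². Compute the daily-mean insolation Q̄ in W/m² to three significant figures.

Q̄ ≈ 327 W/m²

Solar declination: sin δ = sin ε · sin L_s = sin 23.44° × sin 334.1° = -0.17375, so δ = -10.006°.
cos h₀ = −tan(+31.1°) tan(-10.006°) = 0.1064, h₀ = 1.4642 rad.
Bracket: h₀ sin ϕ sin δ + cos ϕ cos δ sin h₀ = 1.4642×0.51653×-0.17375 + 0.85627×0.98479×0.99432 = -0.131408 + 0.838456 = 0.707048.
Inverse-square distance factor (a/d)² = 1.0329² = 1.066882.
Q̄ = (S_0/π) × 1.066882 × [bracket] = (1361/π) × 1.066882 × 0.707048 = 326.8 W/m².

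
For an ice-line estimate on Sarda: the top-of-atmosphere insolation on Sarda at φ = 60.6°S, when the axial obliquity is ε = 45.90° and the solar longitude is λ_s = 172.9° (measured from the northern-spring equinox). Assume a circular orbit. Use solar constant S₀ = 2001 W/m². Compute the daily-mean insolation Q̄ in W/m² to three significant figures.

Solar declination: sin δ = sin ε · sin λ_s = sin 45.90° × sin 172.9° = 0.08876, so δ = +5.092°.
cos H₀ = −tan(-60.6°) tan(+5.092°) = 0.1582, H₀ = 1.4120 rad.
Bracket: H₀ sin φ sin δ + cos φ cos δ sin H₀ = 1.4120×-0.87121×0.08876 + 0.49090×0.99605×0.98742 = -0.109188 + 0.482810 = 0.373622.
Q̄ = (S₀/π) × [bracket] = (2001/π) × 0.373622 = 238.0 W/m².

Q̄ ≈ 238 W/m²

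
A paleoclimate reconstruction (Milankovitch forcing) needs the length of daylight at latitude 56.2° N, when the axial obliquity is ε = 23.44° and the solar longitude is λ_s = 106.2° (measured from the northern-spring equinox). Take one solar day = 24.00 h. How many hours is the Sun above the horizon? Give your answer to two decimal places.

17.08 h

Solar declination: sin δ = sin ε · sin λ_s = sin 23.44° × sin 106.2° = 0.38199, so δ = +22.457°.
cos H₀ = −tan φ · tan δ = −tan(+56.2°) × tan(+22.457°) = -0.6174, so H₀ = 2.2363 rad = 128.13°.
Daylight = 2H₀/(2π) × 24.00 h = (2.2363/π) × 24.00 = 17.08 h.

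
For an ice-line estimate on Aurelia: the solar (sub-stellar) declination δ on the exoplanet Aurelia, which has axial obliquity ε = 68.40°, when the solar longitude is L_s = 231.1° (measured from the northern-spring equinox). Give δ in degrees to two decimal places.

sin δ = sin ε · sin L_s = sin 68.40° × sin 231.1° = -0.723592.
δ = arcsin(-0.723592) = -46.35°.

δ = -46.35°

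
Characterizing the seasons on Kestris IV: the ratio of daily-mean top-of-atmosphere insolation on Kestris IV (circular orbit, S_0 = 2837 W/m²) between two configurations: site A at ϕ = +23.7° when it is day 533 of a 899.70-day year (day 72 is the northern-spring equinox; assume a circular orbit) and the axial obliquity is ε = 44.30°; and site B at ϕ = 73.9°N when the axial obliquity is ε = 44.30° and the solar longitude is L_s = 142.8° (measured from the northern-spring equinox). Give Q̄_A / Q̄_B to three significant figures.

— Configuration A (ϕ=+23.7°):
Solar longitude: L_s = 360° × (533 − 72)/899.70 = 184.461°.
sin δ = sin 44.30° × sin 184.461° = -0.05433, so δ = -3.114°.
cos h₀ = −tan(+23.7°) tan(-3.114°) = 0.0239, h₀ = 1.5469 rad.
Bracket: h₀ sin ϕ sin δ + cos ϕ cos δ sin h₀ = 1.5469×0.40195×-0.05433 + 0.91566×0.99852×0.99971 = -0.033781 + 0.914040 = 0.880259.
Q̄ = (S_0/π) × [bracket] = (2837/π) × 0.880259 = 794.91 W/m².
— Configuration B (ϕ=+73.9°):
Solar declination: sin δ = sin ε · sin L_s = sin 44.30° × sin 142.8° = 0.42226, so δ = +24.977°.
cos h₀ = −tan(+73.9°) tan(+24.977°) = -1.6139 ≤ −1 ⇒ polar day, h₀ = π.
Bracket: h₀ sin ϕ sin δ + cos ϕ cos δ sin h₀ = 3.1416×0.96078×0.42226 + 0.27731×0.90647×0.00000 = 1.274544 + 0.000000 = 1.274544.
Q̄ = (S_0/π) × [bracket] = (2837/π) × 1.274544 = 1151.0 W/m².
Ratio Q̄_A / Q̄_B = 794.91 / 1151.0 = 0.6906.

Q̄_A / Q̄_B ≈ 0.691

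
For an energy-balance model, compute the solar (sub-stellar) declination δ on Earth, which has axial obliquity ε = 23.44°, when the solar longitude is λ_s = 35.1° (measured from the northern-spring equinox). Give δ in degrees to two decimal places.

δ = +13.22°

sin δ = sin ε · sin λ_s = sin 23.44° × sin 35.1° = 0.228730.
δ = arcsin(0.228730) = +13.22°.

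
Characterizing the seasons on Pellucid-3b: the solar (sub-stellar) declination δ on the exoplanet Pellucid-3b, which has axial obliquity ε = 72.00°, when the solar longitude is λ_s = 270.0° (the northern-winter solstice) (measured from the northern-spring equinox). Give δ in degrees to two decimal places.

δ = -72.00°

sin δ = sin ε · sin λ_s = sin 72.00° × sin 270.0° = -0.951057.
δ = arcsin(-0.951057) = -72.00°.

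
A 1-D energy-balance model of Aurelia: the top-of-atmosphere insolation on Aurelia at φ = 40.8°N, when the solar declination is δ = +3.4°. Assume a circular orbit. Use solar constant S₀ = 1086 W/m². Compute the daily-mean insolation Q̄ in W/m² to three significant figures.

cos H₀ = −tan(+40.8°) tan(+3.400°) = -0.0513, H₀ = 1.6221 rad.
Bracket: H₀ sin φ sin δ + cos φ cos δ sin H₀ = 1.6221×0.65342×0.05931 + 0.75700×0.99824×0.99868 = 0.062863 + 0.754670 = 0.817533.
Q̄ = (S₀/π) × [bracket] = (1086/π) × 0.817533 = 282.6 W/m².

Q̄ ≈ 283 W/m²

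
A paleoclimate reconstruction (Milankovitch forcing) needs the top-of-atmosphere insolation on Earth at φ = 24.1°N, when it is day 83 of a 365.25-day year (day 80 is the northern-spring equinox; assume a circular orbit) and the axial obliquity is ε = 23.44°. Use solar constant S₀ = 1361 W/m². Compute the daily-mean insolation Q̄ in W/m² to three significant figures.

Solar longitude: λ_s = 360° × (83 − 80)/365.25 = 2.957°.
sin δ = sin 23.44° × sin 2.957° = 0.02052, so δ = +1.176°.
cos H₀ = −tan(+24.1°) tan(+1.176°) = -0.0092, H₀ = 1.5800 rad.
Bracket: H₀ sin φ sin δ + cos φ cos δ sin H₀ = 1.5800×0.40833×0.02052 + 0.91283×0.99979×0.99996 = 0.013239 + 0.912602 = 0.925841.
Q̄ = (S₀/π) × [bracket] = (1361/π) × 0.925841 = 401.1 W/m².

Q̄ ≈ 401 W/m²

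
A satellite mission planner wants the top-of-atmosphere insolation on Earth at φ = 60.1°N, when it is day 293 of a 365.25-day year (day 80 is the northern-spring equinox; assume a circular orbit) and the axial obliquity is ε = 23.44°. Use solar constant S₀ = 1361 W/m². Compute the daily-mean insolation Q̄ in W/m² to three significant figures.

Q̄ ≈ 108 W/m²

Solar longitude: λ_s = 360° × (293 − 80)/365.25 = 209.938°.
sin δ = sin 23.44° × sin 209.938° = -0.19852, so δ = -11.451°.
cos H₀ = −tan(+60.1°) tan(-11.451°) = 0.3523, H₀ = 1.2108 rad.
Bracket: H₀ sin φ sin δ + cos φ cos δ sin H₀ = 1.2108×0.86690×-0.19852 + 0.49849×0.98010×0.93590 = -0.208375 + 0.457253 = 0.248878.
Q̄ = (S₀/π) × [bracket] = (1361/π) × 0.248878 = 107.8 W/m².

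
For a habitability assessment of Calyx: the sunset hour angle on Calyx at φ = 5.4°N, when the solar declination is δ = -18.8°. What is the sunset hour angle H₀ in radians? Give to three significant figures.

H₀ = 1.54 rad

cos H₀ = −tan φ · tan δ = −tan(+5.4°) × tan(-18.800°) = 0.0322, so H₀ = 1.5386 rad = 88.16°.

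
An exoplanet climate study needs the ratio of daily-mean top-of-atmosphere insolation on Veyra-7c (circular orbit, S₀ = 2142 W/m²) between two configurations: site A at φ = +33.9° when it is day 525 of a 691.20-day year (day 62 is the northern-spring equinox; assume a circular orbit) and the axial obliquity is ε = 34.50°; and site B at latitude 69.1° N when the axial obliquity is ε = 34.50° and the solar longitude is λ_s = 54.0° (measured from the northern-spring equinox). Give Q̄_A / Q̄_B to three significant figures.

— Configuration A (φ=+33.9°):
Solar longitude: λ_s = 360° × (525 − 62)/691.20 = 241.146°.
sin δ = sin 34.50° × sin 241.146° = -0.49609, so δ = -29.741°.
cos H₀ = −tan(+33.9°) tan(-29.741°) = 0.3839, H₀ = 1.1767 rad.
Bracket: H₀ sin φ sin δ + cos φ cos δ sin H₀ = 1.1767×0.55775×-0.49609 + 0.83001×0.86827×0.92336 = -0.325586 + 0.665440 = 0.339854.
Q̄ = (S₀/π) × [bracket] = (2142/π) × 0.339854 = 231.72 W/m².
— Configuration B (φ=+69.1°):
Solar declination: sin δ = sin ε · sin λ_s = sin 34.50° × sin 54.0° = 0.45823, so δ = +27.273°.
cos H₀ = −tan(+69.1°) tan(+27.273°) = -1.3501 ≤ −1 ⇒ polar day, H₀ = π.
Bracket: H₀ sin φ sin δ + cos φ cos δ sin H₀ = 3.1416×0.93420×0.45823 + 0.35674×0.88883×0.00000 = 1.344851 + 0.000000 = 1.344851.
Q̄ = (S₀/π) × [bracket] = (2142/π) × 1.344851 = 916.95 W/m².
Ratio Q̄_A / Q̄_B = 231.72 / 916.95 = 0.2527.

Q̄_A / Q̄_B ≈ 0.253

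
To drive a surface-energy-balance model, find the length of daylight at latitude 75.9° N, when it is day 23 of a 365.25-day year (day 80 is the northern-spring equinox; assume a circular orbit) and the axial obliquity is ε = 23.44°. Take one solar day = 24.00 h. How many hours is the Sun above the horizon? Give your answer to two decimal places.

Solar longitude: L_s = 360° × (23 − 80)/365.25 = -56.181°, i.e. -56.181° + 360° = 303.819°.
sin δ = sin 23.44° × sin 303.819° = -0.33048, so δ = -19.298°.
cos h₀ = −tan ϕ · tan δ = 1.3940 ≥ 1, so the Sun never rises (polar night) and h₀ = 0.
Daylight = 2h₀/(2π) × 24.00 h = (0.0000/π) × 24.00 = 0.00 h.

0.00 h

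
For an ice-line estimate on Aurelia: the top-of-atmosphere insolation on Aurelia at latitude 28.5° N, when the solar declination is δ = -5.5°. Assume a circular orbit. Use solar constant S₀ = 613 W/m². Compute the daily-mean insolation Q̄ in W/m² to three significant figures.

cos H₀ = −tan(+28.5°) tan(-5.500°) = 0.0523, H₀ = 1.5185 rad.
Bracket: H₀ sin φ sin δ + cos φ cos δ sin H₀ = 1.5185×0.47716×-0.09585 + 0.87882×0.99540×0.99863 = -0.069450 + 0.873579 = 0.804129.
Q̄ = (S₀/π) × [bracket] = (613/π) × 0.804129 = 156.9 W/m².

Q̄ ≈ 157 W/m²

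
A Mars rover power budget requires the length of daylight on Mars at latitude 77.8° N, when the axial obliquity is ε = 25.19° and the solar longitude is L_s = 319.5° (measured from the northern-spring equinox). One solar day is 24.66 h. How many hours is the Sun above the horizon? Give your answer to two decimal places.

Solar declination: sin δ = sin ε · sin L_s = sin 25.19° × sin 319.5° = -0.27642, so δ = -16.047°.
cos h₀ = −tan ϕ · tan δ = 1.3303 ≥ 1, so the Sun never rises (polar night) and h₀ = 0.
Daylight = 2h₀/(2π) × 24.66 h = (0.0000/π) × 24.66 = 0.00 h.

0.00 h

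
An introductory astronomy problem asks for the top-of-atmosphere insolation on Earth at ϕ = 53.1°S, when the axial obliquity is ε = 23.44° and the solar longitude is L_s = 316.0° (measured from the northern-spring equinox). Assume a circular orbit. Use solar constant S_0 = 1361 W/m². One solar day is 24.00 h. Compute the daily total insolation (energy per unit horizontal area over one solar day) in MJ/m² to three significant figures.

36.2 MJ/m²

Solar declination: sin δ = sin ε · sin L_s = sin 23.44° × sin 316.0° = -0.27633, so δ = -16.041°.
cos h₀ = −tan(-53.1°) tan(-16.041°) = -0.3829, h₀ = 1.9638 rad.
Bracket: h₀ sin ϕ sin δ + cos ϕ cos δ sin h₀ = 1.9638×-0.79968×-0.27633 + 0.60042×0.96106×0.92377 = 0.433952 + 0.533052 = 0.967004.
Q̄ = (S_0/π) × [bracket] = (1361/π) × 0.967004 = 418.93 W/m².
Daily total = Q̄ × 24.00 h × 3600 s/h = 418.93 × 24.00 × 3600 / 10⁶ = 36.20 MJ/m².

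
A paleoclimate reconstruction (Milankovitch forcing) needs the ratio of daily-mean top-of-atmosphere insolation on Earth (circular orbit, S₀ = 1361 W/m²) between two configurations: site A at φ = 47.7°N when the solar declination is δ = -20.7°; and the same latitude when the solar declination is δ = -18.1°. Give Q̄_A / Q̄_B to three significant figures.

Q̄_A / Q̄_B ≈ 0.855

— Configuration A (φ=+47.7°):
cos H₀ = −tan(+47.7°) tan(-20.700°) = 0.4153, H₀ = 1.1426 rad.
Bracket: H₀ sin φ sin δ + cos φ cos δ sin H₀ = 1.1426×0.73963×-0.35347 + 0.67301×0.93544×0.90970 = -0.298718 + 0.572711 = 0.273993.
Q̄ = (S₀/π) × [bracket] = (1361/π) × 0.273993 = 118.70 W/m².
— Configuration B (φ=+47.7°):
cos H₀ = −tan(+47.7°) tan(-18.100°) = 0.3592, H₀ = 1.2034 rad.
Bracket: H₀ sin φ sin δ + cos φ cos δ sin H₀ = 1.2034×0.73963×-0.31068 + 0.67301×0.95052×0.93326 = -0.276527 + 0.597015 = 0.320488.
Q̄ = (S₀/π) × [bracket] = (1361/π) × 0.320488 = 138.84 W/m².
Ratio Q̄_A / Q̄_B = 118.70 / 138.84 = 0.8549.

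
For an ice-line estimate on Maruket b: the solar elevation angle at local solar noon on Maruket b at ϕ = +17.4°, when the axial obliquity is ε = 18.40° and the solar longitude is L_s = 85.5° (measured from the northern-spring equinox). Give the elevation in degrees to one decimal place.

89.1°

Solar declination: sin δ = sin ε · sin L_s = sin 18.40° × sin 85.5° = 0.31468, so δ = +18.341°.
At local noon the hour angle is zero, so the zenith angle equals |ϕ − δ| = |+17.4° − (+18.341°)| = 0.941°.
Elevation = 90° − 0.941° = 89.1°.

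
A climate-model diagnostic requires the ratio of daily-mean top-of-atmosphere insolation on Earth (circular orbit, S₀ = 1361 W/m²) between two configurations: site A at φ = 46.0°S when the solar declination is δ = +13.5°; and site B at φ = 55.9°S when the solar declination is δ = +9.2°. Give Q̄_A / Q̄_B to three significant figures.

Q̄_A / Q̄_B ≈ 1.20

— Configuration A (φ=-46.0°):
cos H₀ = −tan(-46.0°) tan(+13.500°) = 0.2486, H₀ = 1.3196 rad.
Bracket: H₀ sin φ sin δ + cos φ cos δ sin H₀ = 1.3196×-0.71934×0.23345 + 0.69466×0.97237×0.96860 = -0.221600 + 0.654257 = 0.432657.
Q̄ = (S₀/π) × [bracket] = (1361/π) × 0.432657 = 187.44 W/m².
— Configuration B (φ=-55.9°):
cos H₀ = −tan(-55.9°) tan(+9.200°) = 0.2392, H₀ = 1.3292 rad.
Bracket: H₀ sin φ sin δ + cos φ cos δ sin H₀ = 1.3292×-0.82806×0.15988 + 0.56064×0.98714×0.97097 = -0.175973 + 0.537364 = 0.361391.
Q̄ = (S₀/π) × [bracket] = (1361/π) × 0.361391 = 156.56 W/m².
Ratio Q̄_A / Q̄_B = 187.44 / 156.56 = 1.197.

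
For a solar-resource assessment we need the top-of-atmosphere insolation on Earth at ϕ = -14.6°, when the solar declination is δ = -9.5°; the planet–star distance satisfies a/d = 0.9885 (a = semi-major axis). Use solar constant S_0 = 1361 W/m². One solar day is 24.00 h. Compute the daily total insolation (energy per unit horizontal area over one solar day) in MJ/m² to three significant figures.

cos h₀ = −tan(-14.6°) tan(-9.500°) = -0.0436, h₀ = 1.6144 rad.
Bracket: h₀ sin ϕ sin δ + cos ϕ cos δ sin h₀ = 1.6144×-0.25207×-0.16505 + 0.96771×0.98629×0.99905 = 0.067166 + 0.953536 = 1.020702.
Inverse-square distance factor (a/d)² = 0.9885² = 0.977132.
Q̄ = (S_0/π) × 0.977132 × [bracket] = (1361/π) × 0.977132 × 1.020702 = 432.08 W/m².
Daily total = Q̄ × 24.00 h × 3600 s/h = 432.08 × 24.00 × 3600 / 10⁶ = 37.33 MJ/m².

37.3 MJ/m²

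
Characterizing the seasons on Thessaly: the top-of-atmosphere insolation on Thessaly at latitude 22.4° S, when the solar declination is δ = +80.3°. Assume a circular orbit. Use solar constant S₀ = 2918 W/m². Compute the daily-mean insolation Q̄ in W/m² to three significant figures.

Q̄ ≈ 0.00 W/m²

cos H₀ = −tan(-22.4°) tan(+80.300°) = 2.4113 ≥ 1 ⇒ polar night, H₀ = 0 and Q̄ = 0.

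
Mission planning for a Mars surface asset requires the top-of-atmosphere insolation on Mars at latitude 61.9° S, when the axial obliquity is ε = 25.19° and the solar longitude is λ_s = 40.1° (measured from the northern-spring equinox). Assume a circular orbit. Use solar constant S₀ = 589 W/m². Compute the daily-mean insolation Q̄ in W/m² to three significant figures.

Solar declination: sin δ = sin ε · sin λ_s = sin 25.19° × sin 40.1° = 0.27415, so δ = +15.912°.
cos H₀ = −tan(-61.9°) tan(+15.912°) = 0.5339, H₀ = 1.0076 rad.
Bracket: H₀ sin φ sin δ + cos φ cos δ sin H₀ = 1.0076×-0.88213×0.27415 + 0.47101×0.96169×0.84555 = -0.243674 + 0.383005 = 0.139331.
Q̄ = (S₀/π) × [bracket] = (589/π) × 0.139331 = 26.12 W/m².

Q̄ ≈ 26.1 W/m²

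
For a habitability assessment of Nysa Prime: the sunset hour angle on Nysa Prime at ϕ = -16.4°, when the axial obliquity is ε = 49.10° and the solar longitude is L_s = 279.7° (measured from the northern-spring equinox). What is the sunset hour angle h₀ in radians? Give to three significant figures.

Solar declination: sin δ = sin ε · sin L_s = sin 49.10° × sin 279.7° = -0.74505, so δ = -48.163°.
cos h₀ = −tan ϕ · tan δ = −tan(-16.4°) × tan(-48.163°) = -0.3287, so h₀ = 1.9058 rad = 109.19°.

h₀ = 1.91 rad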